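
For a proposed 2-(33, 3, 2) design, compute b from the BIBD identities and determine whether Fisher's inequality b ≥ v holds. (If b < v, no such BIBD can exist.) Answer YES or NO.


r = λ(v − 1)/(k − 1) = 2·32/2 = 32.
b = vr/k = 33·32/3 = 352.
Fisher's inequality: b ≥ v ⇔ 352 ≥ 33? YES.

YES


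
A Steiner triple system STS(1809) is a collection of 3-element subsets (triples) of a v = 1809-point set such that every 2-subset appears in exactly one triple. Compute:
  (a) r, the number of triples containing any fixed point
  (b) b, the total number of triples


An STS(v) is a 2-(v, 3, 1) BIBD: block size k = 3, λ = 1.
Replication: r(k − 1) = λ(v − 1) ⇒ r·2 = 1809 − 1 = 1808 ⇒ r = 904.
Block count: bk = vr ⇒ b·3 = 1809·904 = 1635336 ⇒ b = 545112.

r = 904, b = 545112.


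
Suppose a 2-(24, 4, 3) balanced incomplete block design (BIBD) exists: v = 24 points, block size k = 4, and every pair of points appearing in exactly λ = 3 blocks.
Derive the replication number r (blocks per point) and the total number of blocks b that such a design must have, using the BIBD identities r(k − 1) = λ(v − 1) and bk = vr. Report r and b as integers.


Any 2-(v, k, λ) BIBD satisfies two necessary conditions:
  (i)  Each point sits in r blocks, and counting incidences through any fixed point gives r(k − 1) = λ(v − 1), so r = λ(v − 1)/(k − 1).
  (ii) Total incidences bk = vr, so b = vr/k.
Step 1: r = λ(v − 1)/(k − 1) = 3·(24 − 1)/(4 − 1) = 3·23/3 = 69/3 = 23.
Step 2: b = vr/k = 24·23/4 = 552/4 = 138.
Check integrality: r = 23 ∈ Z ✓, b = 138 ∈ Z ✓.
(These identities are necessary conditions: they determine r and b for any design with these parameters, but do not by themselves prove that one exists.)

r = 23, b = 138.


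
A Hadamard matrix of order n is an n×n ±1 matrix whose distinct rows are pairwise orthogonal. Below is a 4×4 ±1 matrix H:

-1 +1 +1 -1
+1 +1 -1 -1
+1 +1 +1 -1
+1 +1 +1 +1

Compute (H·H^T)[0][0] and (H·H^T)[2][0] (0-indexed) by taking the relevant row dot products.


Row 0 of H: [-1, 1, 1, -1].
Row 2 of H: [1, 1, 1, -1].
(H·H^T)[0][0] = Σ_j H[0][j]·H[0][j] = (-1)² + (1)² + (1)² + (-1)² = 1 + 1 + 1 + 1 = 4.
(H·H^T)[2][0] = Σ_j H[2][j]·H[0][j] = (1)·(-1) + (1)·(1) + (1)·(1) + (-1)·(-1) = -1 + 1 + 1 + 1 = 2.
Rows 2 and 0 are not orthogonal (dot product = 2 ≠ 0), so H is not a Hadamard matrix.

(0,0) entry = 4; (2,0) entry = 2.


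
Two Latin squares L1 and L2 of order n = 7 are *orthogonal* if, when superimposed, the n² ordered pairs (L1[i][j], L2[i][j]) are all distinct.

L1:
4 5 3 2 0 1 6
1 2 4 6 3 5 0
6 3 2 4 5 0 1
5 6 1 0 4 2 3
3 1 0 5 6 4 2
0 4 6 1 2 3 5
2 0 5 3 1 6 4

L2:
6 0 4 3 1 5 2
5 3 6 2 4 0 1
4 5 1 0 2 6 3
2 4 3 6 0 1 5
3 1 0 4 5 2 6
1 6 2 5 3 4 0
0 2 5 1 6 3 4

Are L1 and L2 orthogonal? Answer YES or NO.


Form the n² = 49 superimposed pairs (L1[i][j], L2[i][j]), row by row (rows and columns indexed from 0):
row 0: (4,6) (5,0) (3,4) (2,3) (0,1) (1,5) (6,2)
row 1: (1,5) (2,3) (4,6) (6,2) (3,4) (5,0) (0,1)
row 2: (6,4) (3,5) (2,1) (4,0) (5,2) (0,6) (1,3)
row 3: (5,2) (6,4) (1,3) (0,6) (4,0) (2,1) (3,5)
row 4: (3,3) (1,1) (0,0) (5,4) (6,5) (4,2) (2,6)
row 5: (0,1) (4,6) (6,2) (1,5) (2,3) (3,4) (5,0)
row 6: (2,0) (0,2) (5,5) (3,1) (1,6) (6,3) (4,4)
Orthogonality requires all 49 pairs distinct.
But the pair (1,5) repeats: cell (0,5) has L1 = 1, L2 = 5, and cell (1,0) has L1 = 1, L2 = 5.
A repeated pair means some other pair never occurs (only 28 distinct pairs out of 49), so the squares are not orthogonal.
Conclusion: NO.

NO


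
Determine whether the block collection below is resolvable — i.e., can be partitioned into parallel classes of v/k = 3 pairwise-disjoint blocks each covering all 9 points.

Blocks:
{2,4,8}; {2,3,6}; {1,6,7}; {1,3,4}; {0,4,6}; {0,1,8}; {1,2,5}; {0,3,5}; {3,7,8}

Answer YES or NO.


v = 9, block size k = 3, number of blocks = 9.
For resolvability, blocks must partition into parallel classes of size v/k = 3.
Total blocks must therefore be a multiple of 3: 9 = 3·3 + 0 ⇒ divisible ✓.
Consider block {2,3,6}. The only other block(s) in the collection disjoint from it are {0,1,8} — just 1 block(s). Any parallel class containing {2,3,6} would need 2 other blocks each disjoint from it, so no parallel class of size 3 can contain {2,3,6}.
Since every block must belong to some parallel class in a resolution, the collection cannot be partitioned into parallel classes.
Resolvable? NO.

NO


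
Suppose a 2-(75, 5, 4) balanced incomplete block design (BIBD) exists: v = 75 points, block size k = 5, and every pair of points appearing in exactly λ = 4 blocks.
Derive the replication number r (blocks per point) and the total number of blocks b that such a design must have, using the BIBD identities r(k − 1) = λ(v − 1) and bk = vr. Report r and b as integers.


Any 2-(v, k, λ) BIBD satisfies two necessary conditions:
  (i)  Each point sits in r blocks, and counting incidences through any fixed point gives r(k − 1) = λ(v − 1), so r = λ(v − 1)/(k − 1).
  (ii) Total incidences bk = vr, so b = vr/k.
Step 1: r = λ(v − 1)/(k − 1) = 4·(75 − 1)/(5 − 1) = 4·74/4 = 296/4 = 74.
Step 2: b = vr/k = 75·74/5 = 5550/5 = 1110.
Check integrality: r = 74 ∈ Z ✓, b = 1110 ∈ Z ✓.
(These identities are necessary conditions: they determine r and b for any design with these parameters, but do not by themselves prove that one exists.)

r = 74, b = 1110.


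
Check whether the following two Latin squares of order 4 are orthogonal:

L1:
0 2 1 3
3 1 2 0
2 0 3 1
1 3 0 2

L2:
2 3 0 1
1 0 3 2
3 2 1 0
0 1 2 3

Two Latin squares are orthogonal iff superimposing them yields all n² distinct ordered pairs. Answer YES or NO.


Form the n² = 16 superimposed pairs (L1[i][j], L2[i][j]), row by row (rows and columns indexed from 0):
row 0: (0,2) (2,3) (1,0) (3,1)
row 1: (3,1) (1,0) (2,3) (0,2)
row 2: (2,3) (0,2) (3,1) (1,0)
row 3: (1,0) (3,1) (0,2) (2,3)
Orthogonality requires all 16 pairs distinct.
But the pair (3,1) repeats: cell (0,3) has L1 = 3, L2 = 1, and cell (1,0) has L1 = 3, L2 = 1.
A repeated pair means some other pair never occurs (only 4 distinct pairs out of 16), so the squares are not orthogonal.
Conclusion: NO.

NO


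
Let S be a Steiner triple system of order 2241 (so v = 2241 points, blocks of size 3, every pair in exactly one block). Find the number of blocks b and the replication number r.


An STS(v) is a 2-(v, 3, 1) BIBD: block size k = 3, λ = 1.
Replication: r(k − 1) = λ(v − 1) ⇒ r·2 = 2241 − 1 = 2240 ⇒ r = 1120.
Block count: bk = vr ⇒ b·3 = 2241·1120 = 2509920 ⇒ b = 836640.
(Check via b = v(v − 1)/6 = 2241·2240/6 = 5019840/6 = 836640.)

r = 1120, b = 836640.


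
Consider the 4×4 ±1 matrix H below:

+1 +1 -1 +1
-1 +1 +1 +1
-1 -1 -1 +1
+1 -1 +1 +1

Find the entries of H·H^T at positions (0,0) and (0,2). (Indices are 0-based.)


Row 0 of H: [1, 1, -1, 1].
Row 2 of H: [-1, -1, -1, 1].
(H·H^T)[0][0] = Σ_j H[0][j]·H[0][j] = (1)² + (1)² + (-1)² + (1)² = 1 + 1 + 1 + 1 = 4.
(H·H^T)[0][2] = Σ_j H[0][j]·H[2][j] = (1)·(-1) + (1)·(-1) + (-1)·(-1) + (1)·(1) = -1 + -1 + 1 + 1 = 0.
So rows 0 and 2 are orthogonal; the diagonal entry equals n = 4.

(0,0) entry = 4; (0,2) entry = 0.


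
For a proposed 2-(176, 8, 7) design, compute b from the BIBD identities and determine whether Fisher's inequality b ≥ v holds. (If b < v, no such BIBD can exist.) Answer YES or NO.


r = λ(v − 1)/(k − 1) = 7·175/7 = 175.
b = vr/k = 176·175/8 = 3850.
Fisher's inequality: b ≥ v ⇔ 3850 ≥ 176? YES.

YES


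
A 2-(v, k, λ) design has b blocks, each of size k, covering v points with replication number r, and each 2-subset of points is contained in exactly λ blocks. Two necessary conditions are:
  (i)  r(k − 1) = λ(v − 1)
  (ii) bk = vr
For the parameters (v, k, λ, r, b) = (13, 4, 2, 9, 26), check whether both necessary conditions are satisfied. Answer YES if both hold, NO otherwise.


Condition (i): r(k − 1) = 9·3 = 27; λ(v − 1) = 2·12 = 24. Match? NO.
Condition (ii): bk = 26·4 = 104; vr = 13·9 = 117. Match? NO.
Both conditions hold? NO.

NO


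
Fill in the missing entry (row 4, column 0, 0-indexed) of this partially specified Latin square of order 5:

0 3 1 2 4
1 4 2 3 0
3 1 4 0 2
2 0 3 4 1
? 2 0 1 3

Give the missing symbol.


Row 4 contains symbols [0, 1, 2, 3] — missing [4].
Column 0 contains symbols [0, 1, 2, 3] — missing [4].
The missing symbol must appear in both missing sets; intersection = [4].
Therefore the hidden value is 4.

Missing value = 4.


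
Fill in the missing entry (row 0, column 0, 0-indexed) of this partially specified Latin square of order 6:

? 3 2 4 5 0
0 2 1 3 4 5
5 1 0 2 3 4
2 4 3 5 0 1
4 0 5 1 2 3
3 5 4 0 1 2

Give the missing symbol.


Row 0 contains symbols [0, 2, 3, 4, 5] — missing [1].
Column 0 contains symbols [0, 2, 3, 4, 5] — missing [1].
The missing symbol must appear in both missing sets; intersection = [1].
Therefore the hidden value is 1.

Missing value = 1.


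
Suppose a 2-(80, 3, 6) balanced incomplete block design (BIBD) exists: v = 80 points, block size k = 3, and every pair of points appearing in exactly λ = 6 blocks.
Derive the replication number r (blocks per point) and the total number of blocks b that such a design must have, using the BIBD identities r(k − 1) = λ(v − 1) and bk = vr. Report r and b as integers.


Any 2-(v, k, λ) BIBD satisfies two necessary conditions:
  (i)  Each point sits in r blocks, and counting incidences through any fixed point gives r(k − 1) = λ(v − 1), so r = λ(v − 1)/(k − 1).
  (ii) Total incidences bk = vr, so b = vr/k.
Step 1: r = λ(v − 1)/(k − 1) = 6·(80 − 1)/(3 − 1) = 6·79/2 = 474/2 = 237.
Step 2: b = vr/k = 80·237/3 = 18960/3 = 6320.
Check integrality: r = 237 ∈ Z ✓, b = 6320 ∈ Z ✓.
(These identities are necessary conditions: they determine r and b for any design with these parameters, but do not by themselves prove that one exists.)

r = 237, b = 6320.


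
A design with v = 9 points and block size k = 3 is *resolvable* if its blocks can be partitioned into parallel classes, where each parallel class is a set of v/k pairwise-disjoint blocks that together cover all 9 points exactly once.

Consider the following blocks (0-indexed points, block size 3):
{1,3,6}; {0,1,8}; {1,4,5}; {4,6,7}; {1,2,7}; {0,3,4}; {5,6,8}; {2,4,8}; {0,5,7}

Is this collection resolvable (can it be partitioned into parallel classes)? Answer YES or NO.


v = 9, block size k = 3, number of blocks = 9.
For resolvability, blocks must partition into parallel classes of size v/k = 3.
Total blocks must therefore be a multiple of 3: 9 = 3·3 + 0 ⇒ divisible ✓.
Consider block {0,1,8}. The only other block(s) in the collection disjoint from it are {4,6,7} — just 1 block(s). Any parallel class containing {0,1,8} would need 2 other blocks each disjoint from it, so no parallel class of size 3 can contain {0,1,8}.
Since every block must belong to some parallel class in a resolution, the collection cannot be partitioned into parallel classes.
Resolvable? NO.

NO


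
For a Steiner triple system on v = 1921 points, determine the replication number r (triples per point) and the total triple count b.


An STS(v) is a 2-(v, 3, 1) BIBD: block size k = 3, λ = 1.
Replication: r(k − 1) = λ(v − 1) ⇒ r·2 = 1921 − 1 = 1920 ⇒ r = 960.
Block count: bk = vr ⇒ b·3 = 1921·960 = 1844160 ⇒ b = 614720.
(Check via b = v(v − 1)/6 = 1921·1920/6 = 3688320/6 = 614720.)

r = 960, b = 614720.


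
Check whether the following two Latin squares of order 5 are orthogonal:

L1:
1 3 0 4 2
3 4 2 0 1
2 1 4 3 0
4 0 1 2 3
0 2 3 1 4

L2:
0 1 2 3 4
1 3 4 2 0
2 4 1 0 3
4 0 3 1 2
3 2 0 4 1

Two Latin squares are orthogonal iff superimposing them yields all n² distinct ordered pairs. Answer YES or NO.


Form the n² = 25 superimposed pairs (L1[i][j], L2[i][j]), row by row (rows and columns indexed from 0):
row 0: (1,0) (3,1) (0,2) (4,3) (2,4)
row 1: (3,1) (4,3) (2,4) (0,2) (1,0)
row 2: (2,2) (1,4) (4,1) (3,0) (0,3)
row 3: (4,4) (0,0) (1,3) (2,1) (3,2)
row 4: (0,3) (2,2) (3,0) (1,4) (4,1)
Orthogonality requires all 25 pairs distinct.
But the pair (3,1) repeats: cell (0,1) has L1 = 3, L2 = 1, and cell (1,0) has L1 = 3, L2 = 1.
A repeated pair means some other pair never occurs (only 15 distinct pairs out of 25), so the squares are not orthogonal.
Conclusion: NO.

NO


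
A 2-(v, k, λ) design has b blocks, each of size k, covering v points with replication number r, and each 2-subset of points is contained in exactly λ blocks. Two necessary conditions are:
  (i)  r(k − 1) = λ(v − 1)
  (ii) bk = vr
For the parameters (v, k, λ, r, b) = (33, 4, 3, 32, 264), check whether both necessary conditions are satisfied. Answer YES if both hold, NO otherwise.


Condition (i): r(k − 1) = 32·3 = 96; λ(v − 1) = 3·32 = 96. Match? YES.
Condition (ii): bk = 264·4 = 1056; vr = 33·32 = 1056. Match? YES.
Both conditions hold? YES.

YES


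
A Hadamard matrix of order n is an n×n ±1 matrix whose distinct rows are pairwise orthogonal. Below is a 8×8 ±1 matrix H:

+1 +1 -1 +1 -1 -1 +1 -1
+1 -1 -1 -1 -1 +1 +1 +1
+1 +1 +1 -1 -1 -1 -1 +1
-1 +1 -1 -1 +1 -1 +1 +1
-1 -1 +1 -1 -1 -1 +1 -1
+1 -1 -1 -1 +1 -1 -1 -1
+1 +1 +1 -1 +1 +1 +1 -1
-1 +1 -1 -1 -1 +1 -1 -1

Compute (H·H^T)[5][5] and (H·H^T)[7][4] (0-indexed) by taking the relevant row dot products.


Row 4 of H: [-1, -1, 1, -1, -1, -1, 1, -1].
Row 5 of H: [1, -1, -1, -1, 1, -1, -1, -1].
Row 7 of H: [-1, 1, -1, -1, -1, 1, -1, -1].
(H·H^T)[5][5] = Σ_j H[5][j]·H[5][j] = (1)² + (-1)² + (-1)² + (-1)² + (1)² + (-1)² + (-1)² + (-1)² = 1 + 1 + 1 + 1 + 1 + 1 + 1 + 1 = 8.
(H·H^T)[7][4] = Σ_j H[7][j]·H[4][j] = (-1)·(-1) + (1)·(-1) + (-1)·(1) + (-1)·(-1) + (-1)·(-1) + (1)·(-1) + (-1)·(1) + (-1)·(-1) = 1 + -1 + -1 + 1 + 1 + -1 + -1 + 1 = 0.
So rows 7 and 4 are orthogonal; the diagonal entry equals n = 8.

(5,5) entry = 8; (7,4) entry = 0.


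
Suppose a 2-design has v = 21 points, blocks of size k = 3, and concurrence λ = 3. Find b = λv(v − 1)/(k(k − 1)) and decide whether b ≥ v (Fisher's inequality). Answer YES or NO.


r = λ(v − 1)/(k − 1) = 3·20/2 = 30.
b = vr/k = 21·30/3 = 210.
Fisher's inequality: b ≥ v ⇔ 210 ≥ 21? YES.

YES


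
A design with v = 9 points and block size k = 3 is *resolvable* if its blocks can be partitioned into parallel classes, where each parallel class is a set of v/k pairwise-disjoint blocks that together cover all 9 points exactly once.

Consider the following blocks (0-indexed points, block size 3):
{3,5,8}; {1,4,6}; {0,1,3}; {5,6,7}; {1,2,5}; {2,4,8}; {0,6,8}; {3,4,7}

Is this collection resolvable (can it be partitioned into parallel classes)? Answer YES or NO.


v = 9, block size k = 3, number of blocks = 8.
For resolvability, blocks must partition into parallel classes of size v/k = 3.
Total blocks must therefore be a multiple of 3: 8 = 3·2 + 2 ⇒ not divisible ✗.
Resolvable? NO.

NO


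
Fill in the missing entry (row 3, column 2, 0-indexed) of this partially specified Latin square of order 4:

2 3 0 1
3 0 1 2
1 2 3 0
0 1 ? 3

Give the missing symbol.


Row 3 contains symbols [0, 1, 3] — missing [2].
Column 2 contains symbols [0, 1, 3] — missing [2].
The missing symbol must appear in both missing sets; intersection = [2].
Therefore the hidden value is 2.

Missing value = 2.


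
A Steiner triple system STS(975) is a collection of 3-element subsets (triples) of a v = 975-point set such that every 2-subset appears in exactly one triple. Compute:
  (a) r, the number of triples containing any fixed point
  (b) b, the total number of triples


An STS(v) is a 2-(v, 3, 1) BIBD: block size k = 3, λ = 1.
Replication: r(k − 1) = λ(v − 1) ⇒ r·2 = 975 − 1 = 974 ⇒ r = 487.
Block count: bk = vr ⇒ b·3 = 975·487 = 474825 ⇒ b = 158275.
(Check via b = v(v − 1)/6 = 975·974/6 = 949650/6 = 158275.)

r = 487, b = 158275.


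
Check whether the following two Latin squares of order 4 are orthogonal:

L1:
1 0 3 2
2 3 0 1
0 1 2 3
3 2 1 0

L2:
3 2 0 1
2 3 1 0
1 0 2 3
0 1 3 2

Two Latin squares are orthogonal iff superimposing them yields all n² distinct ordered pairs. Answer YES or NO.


Form the n² = 16 superimposed pairs (L1[i][j], L2[i][j]), row by row (rows and columns indexed from 0):
row 0: (1,3) (0,2) (3,0) (2,1)
row 1: (2,2) (3,3) (0,1) (1,0)
row 2: (0,1) (1,0) (2,2) (3,3)
row 3: (3,0) (2,1) (1,3) (0,2)
Orthogonality requires all 16 pairs distinct.
But the pair (0,1) repeats: cell (1,2) has L1 = 0, L2 = 1, and cell (2,0) has L1 = 0, L2 = 1.
A repeated pair means some other pair never occurs (only 8 distinct pairs out of 16), so the squares are not orthogonal.
Conclusion: NO.

NO


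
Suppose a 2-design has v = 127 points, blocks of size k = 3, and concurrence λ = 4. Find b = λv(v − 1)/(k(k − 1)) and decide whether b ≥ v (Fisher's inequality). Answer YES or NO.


r = λ(v − 1)/(k − 1) = 4·126/2 = 252.
b = vr/k = 127·252/3 = 10668.
Fisher's inequality: b ≥ v ⇔ 10668 ≥ 127? YES.

YES


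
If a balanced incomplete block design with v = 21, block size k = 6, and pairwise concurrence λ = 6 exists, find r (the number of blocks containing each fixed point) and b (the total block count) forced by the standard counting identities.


Any 2-(v, k, λ) BIBD satisfies two necessary conditions:
  (i)  Each point sits in r blocks, and counting incidences through any fixed point gives r(k − 1) = λ(v − 1), so r = λ(v − 1)/(k − 1).
  (ii) Total incidences bk = vr, so b = vr/k.
Step 1: r = λ(v − 1)/(k − 1) = 6·(21 − 1)/(6 − 1) = 6·20/5 = 120/5 = 24.
Step 2: b = vr/k = 21·24/6 = 504/6 = 84.
Check integrality: r = 24 ∈ Z ✓, b = 84 ∈ Z ✓.
(These identities are necessary conditions: they determine r and b for any design with these parameters, but do not by themselves prove that one exists.)

r = 24, b = 84.


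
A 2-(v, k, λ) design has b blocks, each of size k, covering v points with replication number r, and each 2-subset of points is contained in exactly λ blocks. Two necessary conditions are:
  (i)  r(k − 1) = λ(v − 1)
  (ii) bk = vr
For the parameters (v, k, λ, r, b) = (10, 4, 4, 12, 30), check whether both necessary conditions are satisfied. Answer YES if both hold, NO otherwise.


Condition (i): r(k − 1) = 12·3 = 36; λ(v − 1) = 4·9 = 36. Match? YES.
Condition (ii): bk = 30·4 = 120; vr = 10·12 = 120. Match? YES.
Both conditions hold? YES.

YES


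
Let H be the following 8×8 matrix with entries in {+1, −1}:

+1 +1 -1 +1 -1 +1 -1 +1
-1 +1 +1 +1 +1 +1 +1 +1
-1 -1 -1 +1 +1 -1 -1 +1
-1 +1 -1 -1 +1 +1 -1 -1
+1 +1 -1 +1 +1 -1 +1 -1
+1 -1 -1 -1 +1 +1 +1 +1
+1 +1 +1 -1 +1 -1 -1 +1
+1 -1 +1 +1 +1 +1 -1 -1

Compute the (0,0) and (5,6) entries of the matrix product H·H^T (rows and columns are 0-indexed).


Row 0 of H: [1, 1, -1, 1, -1, 1, -1, 1].
Row 5 of H: [1, -1, -1, -1, 1, 1, 1, 1].
Row 6 of H: [1, 1, 1, -1, 1, -1, -1, 1].
(H·H^T)[0][0] = Σ_j H[0][j]·H[0][j] = (1)² + (1)² + (-1)² + (1)² + (-1)² + (1)² + (-1)² + (1)² = 1 + 1 + 1 + 1 + 1 + 1 + 1 + 1 = 8.
(H·H^T)[5][6] = Σ_j H[5][j]·H[6][j] = (1)·(1) + (-1)·(1) + (-1)·(1) + (-1)·(-1) + (1)·(1) + (1)·(-1) + (1)·(-1) + (1)·(1) = 1 + -1 + -1 + 1 + 1 + -1 + -1 + 1 = 0.
So rows 5 and 6 are orthogonal; the diagonal entry equals n = 8.

(0,0) entry = 8; (5,6) entry = 0.


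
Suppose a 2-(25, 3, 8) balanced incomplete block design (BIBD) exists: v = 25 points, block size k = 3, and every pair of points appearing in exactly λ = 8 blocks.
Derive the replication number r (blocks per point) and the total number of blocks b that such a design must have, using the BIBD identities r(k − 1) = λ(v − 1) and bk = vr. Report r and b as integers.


Any 2-(v, k, λ) BIBD satisfies two necessary conditions:
  (i)  Each point sits in r blocks, and counting incidences through any fixed point gives r(k − 1) = λ(v − 1), so r = λ(v − 1)/(k − 1).
  (ii) Total incidences bk = vr, so b = vr/k.
Step 1: r = λ(v − 1)/(k − 1) = 8·(25 − 1)/(3 − 1) = 8·24/2 = 192/2 = 96.
Step 2: b = vr/k = 25·96/3 = 2400/3 = 800.
Check integrality: r = 96 ∈ Z ✓, b = 800 ∈ Z ✓.
(These identities are necessary conditions: they determine r and b for any design with these parameters, but do not by themselves prove that one exists.)

r = 96, b = 800.


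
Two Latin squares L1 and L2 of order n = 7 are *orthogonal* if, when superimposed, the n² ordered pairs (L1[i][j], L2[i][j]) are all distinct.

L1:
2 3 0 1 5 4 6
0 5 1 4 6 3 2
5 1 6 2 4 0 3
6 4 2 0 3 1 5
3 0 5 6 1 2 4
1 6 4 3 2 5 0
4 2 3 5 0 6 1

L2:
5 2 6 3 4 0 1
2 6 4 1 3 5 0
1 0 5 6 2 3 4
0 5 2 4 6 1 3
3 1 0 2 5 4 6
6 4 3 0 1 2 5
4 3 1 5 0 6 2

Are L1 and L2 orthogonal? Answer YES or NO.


Form the n² = 49 superimposed pairs (L1[i][j], L2[i][j]), row by row (rows and columns indexed from 0):
row 0: (2,5) (3,2) (0,6) (1,3) (5,4) (4,0) (6,1)
row 1: (0,2) (5,6) (1,4) (4,1) (6,3) (3,5) (2,0)
row 2: (5,1) (1,0) (6,5) (2,6) (4,2) (0,3) (3,4)
row 3: (6,0) (4,5) (2,2) (0,4) (3,6) (1,1) (5,3)
row 4: (3,3) (0,1) (5,0) (6,2) (1,5) (2,4) (4,6)
row 5: (1,6) (6,4) (4,3) (3,0) (2,1) (5,2) (0,5)
row 6: (4,4) (2,3) (3,1) (5,5) (0,0) (6,6) (1,2)
Orthogonality requires all 49 pairs distinct.
Check by first coordinate: for each symbol s of L1, list the L2 entries in the n cells where L1 = s; they must all differ.
  L1 = 0: L2 entries (in reading order) 6, 2, 3, 4, 1, 5, 0 — all 7 distinct ✓
  L1 = 1: L2 entries (in reading order) 3, 4, 0, 1, 5, 6, 2 — all 7 distinct ✓
  L1 = 2: L2 entries (in reading order) 5, 0, 6, 2, 4, 1, 3 — all 7 distinct ✓
  L1 = 3: L2 entries (in reading order) 2, 5, 4, 6, 3, 0, 1 — all 7 distinct ✓
  L1 = 4: L2 entries (in reading order) 0, 1, 2, 5, 6, 3, 4 — all 7 distinct ✓
  L1 = 5: L2 entries (in reading order) 4, 6, 1, 3, 0, 2, 5 — all 7 distinct ✓
  L1 = 6: L2 entries (in reading order) 1, 3, 5, 0, 2, 4, 6 — all 7 distinct ✓
Every symbol of L1 meets every symbol of L2 exactly once, so all 49 pairs are distinct (49 of 49).
Conclusion: YES.

YES


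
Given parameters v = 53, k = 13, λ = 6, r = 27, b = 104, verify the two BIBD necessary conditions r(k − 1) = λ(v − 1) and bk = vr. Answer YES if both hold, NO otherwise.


Condition (i): r(k − 1) = 27·12 = 324; λ(v − 1) = 6·52 = 312. Match? NO.
Condition (ii): bk = 104·13 = 1352; vr = 53·27 = 1431. Match? NO.
Both conditions hold? NO.

NO


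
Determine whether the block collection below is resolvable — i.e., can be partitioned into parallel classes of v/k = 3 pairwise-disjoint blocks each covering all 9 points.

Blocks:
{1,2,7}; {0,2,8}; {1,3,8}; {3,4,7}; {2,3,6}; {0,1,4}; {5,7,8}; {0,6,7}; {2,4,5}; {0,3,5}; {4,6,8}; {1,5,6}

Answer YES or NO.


v = 9, block size k = 3, number of blocks = 12.
For resolvability, blocks must partition into parallel classes of size v/k = 3.
Total blocks must therefore be a multiple of 3: 12 = 3·4 + 0 ⇒ divisible ✓.
Greedy packing gives 4 candidate class(es). Each should be a full parallel class (size 3, covers all 9 points).
  Class 1 (3 blocks): {1,2,7}; {0,3,5}; {4,6,8}. Points covered: [0, 1, 2, 3, 4, 5, 6, 7, 8].
  Class 2 (3 blocks): {0,2,8}; {3,4,7}; {1,5,6}. Points covered: [0, 1, 2, 3, 4, 5, 6, 7, 8].
  Class 3 (3 blocks): {1,3,8}; {0,6,7}; {2,4,5}. Points covered: [0, 1, 2, 3, 4, 5, 6, 7, 8].
  Class 4 (3 blocks): {2,3,6}; {0,1,4}; {5,7,8}. Points covered: [0, 1, 2, 3, 4, 5, 6, 7, 8].
All classes full (size 3)? YES. All classes cover every point? YES.
Resolvable? YES.

YES


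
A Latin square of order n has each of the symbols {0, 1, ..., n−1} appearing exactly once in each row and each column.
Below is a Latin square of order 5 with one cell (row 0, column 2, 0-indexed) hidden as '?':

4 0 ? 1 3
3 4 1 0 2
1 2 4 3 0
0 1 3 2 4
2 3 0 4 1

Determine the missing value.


Row 0 contains symbols [0, 1, 3, 4] — missing [2].
Column 2 contains symbols [0, 1, 3, 4] — missing [2].
The missing symbol must appear in both missing sets; intersection = [2].
Therefore the hidden value is 2.

Missing value = 2.


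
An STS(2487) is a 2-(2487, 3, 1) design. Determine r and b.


An STS(v) is a 2-(v, 3, 1) BIBD: block size k = 3, λ = 1.
Replication: r(k − 1) = λ(v − 1) ⇒ r·2 = 2487 − 1 = 2486 ⇒ r = 1243.
Block count: bk = vr ⇒ b·3 = 2487·1243 = 3091341 ⇒ b = 1030447.
(Check via b = v(v − 1)/6 = 2487·2486/6 = 6182682/6 = 1030447.)

r = 1243, b = 1030447.


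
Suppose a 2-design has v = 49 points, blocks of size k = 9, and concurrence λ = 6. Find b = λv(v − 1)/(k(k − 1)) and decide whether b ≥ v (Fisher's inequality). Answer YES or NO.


r = λ(v − 1)/(k − 1) = 6·48/8 = 36.
b = vr/k = 49·36/9 = 196.
Fisher's inequality: b ≥ v ⇔ 196 ≥ 49? YES.

YES


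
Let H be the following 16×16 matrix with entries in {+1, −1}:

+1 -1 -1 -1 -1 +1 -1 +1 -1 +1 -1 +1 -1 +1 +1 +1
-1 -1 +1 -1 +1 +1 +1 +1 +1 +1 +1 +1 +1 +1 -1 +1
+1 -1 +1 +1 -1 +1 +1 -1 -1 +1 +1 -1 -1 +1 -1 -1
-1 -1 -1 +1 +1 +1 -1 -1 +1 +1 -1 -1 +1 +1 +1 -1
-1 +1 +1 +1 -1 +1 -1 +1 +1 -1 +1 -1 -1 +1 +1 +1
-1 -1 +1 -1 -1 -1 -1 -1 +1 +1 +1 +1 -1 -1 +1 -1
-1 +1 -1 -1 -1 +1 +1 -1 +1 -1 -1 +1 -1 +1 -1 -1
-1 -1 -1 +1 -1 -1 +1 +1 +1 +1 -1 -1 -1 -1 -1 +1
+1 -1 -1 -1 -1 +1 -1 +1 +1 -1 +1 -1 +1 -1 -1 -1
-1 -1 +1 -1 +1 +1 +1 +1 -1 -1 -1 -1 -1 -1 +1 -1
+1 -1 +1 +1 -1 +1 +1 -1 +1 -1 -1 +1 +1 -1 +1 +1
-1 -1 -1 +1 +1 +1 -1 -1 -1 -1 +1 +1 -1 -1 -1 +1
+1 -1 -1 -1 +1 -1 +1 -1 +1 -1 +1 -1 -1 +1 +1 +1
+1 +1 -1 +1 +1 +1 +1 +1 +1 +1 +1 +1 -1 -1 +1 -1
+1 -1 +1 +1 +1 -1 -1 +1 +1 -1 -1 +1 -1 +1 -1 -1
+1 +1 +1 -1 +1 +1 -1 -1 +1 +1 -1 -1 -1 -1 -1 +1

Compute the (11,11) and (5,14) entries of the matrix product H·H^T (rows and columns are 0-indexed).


Row 5 of H: [-1, -1, 1, -1, -1, -1, -1, -1, 1, 1, 1, 1, -1, -1, 1, -1].
Row 11 of H: [-1, -1, -1, 1, 1, 1, -1, -1, -1, -1, 1, 1, -1, -1, -1, 1].
Row 14 of H: [1, -1, 1, 1, 1, -1, -1, 1, 1, -1, -1, 1, -1, 1, -1, -1].
(H·H^T)[11][11] = Σ_j H[11][j]·H[11][j] = (-1)² + (-1)² + (-1)² + (1)² + (1)² + (1)² + (-1)² + (-1)² + (-1)² + (-1)² + (1)² + (1)² + (-1)² + (-1)² + (-1)² + (1)² = 1 + 1 + 1 + 1 + 1 + 1 + 1 + 1 + 1 + 1 + 1 + 1 + 1 + 1 + 1 + 1 = 16.
(H·H^T)[5][14] = Σ_j H[5][j]·H[14][j] = (-1)·(1) + (-1)·(-1) + (1)·(1) + (-1)·(1) + (-1)·(1) + (-1)·(-1) + (-1)·(-1) + (-1)·(1) + (1)·(1) + (1)·(-1) + (1)·(-1) + (1)·(1) + (-1)·(-1) + (-1)·(1) + (1)·(-1) + (-1)·(-1) = -1 + 1 + 1 + -1 + -1 + 1 + 1 + -1 + 1 + -1 + -1 + 1 + 1 + -1 + -1 + 1 = 0.
So rows 5 and 14 are orthogonal; the diagonal entry equals n = 16.

(11,11) entry = 16; (5,14) entry = 0.


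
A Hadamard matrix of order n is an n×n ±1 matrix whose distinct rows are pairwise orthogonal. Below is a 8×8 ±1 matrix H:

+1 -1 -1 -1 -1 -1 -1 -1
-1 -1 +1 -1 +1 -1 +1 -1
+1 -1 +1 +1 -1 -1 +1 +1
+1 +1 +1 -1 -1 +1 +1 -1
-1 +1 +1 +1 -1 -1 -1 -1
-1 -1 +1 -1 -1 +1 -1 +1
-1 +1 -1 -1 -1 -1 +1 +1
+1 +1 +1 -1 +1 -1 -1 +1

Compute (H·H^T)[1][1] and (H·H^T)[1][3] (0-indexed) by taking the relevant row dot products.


Row 1 of H: [-1, -1, 1, -1, 1, -1, 1, -1].
Row 3 of H: [1, 1, 1, -1, -1, 1, 1, -1].
(H·H^T)[1][1] = Σ_j H[1][j]·H[1][j] = (-1)² + (-1)² + (1)² + (-1)² + (1)² + (-1)² + (1)² + (-1)² = 1 + 1 + 1 + 1 + 1 + 1 + 1 + 1 = 8.
(H·H^T)[1][3] = Σ_j H[1][j]·H[3][j] = (-1)·(1) + (-1)·(1) + (1)·(1) + (-1)·(-1) + (1)·(-1) + (-1)·(1) + (1)·(1) + (-1)·(-1) = -1 + -1 + 1 + 1 + -1 + -1 + 1 + 1 = 0.
So rows 1 and 3 are orthogonal; the diagonal entry equals n = 8.

(1,1) entry = 8; (1,3) entry = 0.


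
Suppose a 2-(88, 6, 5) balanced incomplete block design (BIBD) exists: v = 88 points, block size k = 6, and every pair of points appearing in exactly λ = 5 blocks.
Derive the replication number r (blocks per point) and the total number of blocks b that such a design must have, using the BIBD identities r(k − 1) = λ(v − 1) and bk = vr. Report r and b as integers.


Any 2-(v, k, λ) BIBD satisfies two necessary conditions:
  (i)  Each point sits in r blocks, and counting incidences through any fixed point gives r(k − 1) = λ(v − 1), so r = λ(v − 1)/(k − 1).
  (ii) Total incidences bk = vr, so b = vr/k.
Step 1: r = λ(v − 1)/(k − 1) = 5·(88 − 1)/(6 − 1) = 5·87/5 = 435/5 = 87.
Step 2: b = vr/k = 88·87/6 = 7656/6 = 1276.
Check integrality: r = 87 ∈ Z ✓, b = 1276 ∈ Z ✓.
(These identities are necessary conditions: they determine r and b for any design with these parameters, but do not by themselves prove that one exists.)

r = 87, b = 1276.


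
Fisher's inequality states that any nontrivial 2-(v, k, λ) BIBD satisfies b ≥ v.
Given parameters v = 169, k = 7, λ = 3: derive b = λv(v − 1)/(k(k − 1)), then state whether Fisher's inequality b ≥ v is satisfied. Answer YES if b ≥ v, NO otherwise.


r = λ(v − 1)/(k − 1) = 3·168/6 = 84.
b = vr/k = 169·84/7 = 2028.
Fisher's inequality: b ≥ v ⇔ 2028 ≥ 169? YES.

YES


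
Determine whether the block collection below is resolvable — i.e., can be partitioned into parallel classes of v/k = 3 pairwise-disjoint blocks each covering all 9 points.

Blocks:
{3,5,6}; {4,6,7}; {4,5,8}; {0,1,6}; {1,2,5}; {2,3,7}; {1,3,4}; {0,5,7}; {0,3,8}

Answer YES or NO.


v = 9, block size k = 3, number of blocks = 9.
For resolvability, blocks must partition into parallel classes of size v/k = 3.
Total blocks must therefore be a multiple of 3: 9 = 3·3 + 0 ⇒ divisible ✓.
Consider block {3,5,6}. It intersects every other block in the collection, so no parallel class of size 3 can contain it.
Since every block must belong to some parallel class in a resolution, the collection cannot be partitioned into parallel classes.
Resolvable? NO.

NO


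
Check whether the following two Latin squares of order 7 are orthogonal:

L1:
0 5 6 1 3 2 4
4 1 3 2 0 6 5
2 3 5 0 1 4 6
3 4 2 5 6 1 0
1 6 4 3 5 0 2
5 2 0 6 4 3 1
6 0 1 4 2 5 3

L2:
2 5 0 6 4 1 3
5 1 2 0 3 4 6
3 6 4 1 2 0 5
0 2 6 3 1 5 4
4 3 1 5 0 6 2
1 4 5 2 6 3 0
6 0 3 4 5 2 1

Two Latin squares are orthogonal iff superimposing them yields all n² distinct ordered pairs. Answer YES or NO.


Form the n² = 49 superimposed pairs (L1[i][j], L2[i][j]), row by row (rows and columns indexed from 0):
row 0: (0,2) (5,5) (6,0) (1,6) (3,4) (2,1) (4,3)
row 1: (4,5) (1,1) (3,2) (2,0) (0,3) (6,4) (5,6)
row 2: (2,3) (3,6) (5,4) (0,1) (1,2) (4,0) (6,5)
row 3: (3,0) (4,2) (2,6) (5,3) (6,1) (1,5) (0,4)
row 4: (1,4) (6,3) (4,1) (3,5) (5,0) (0,6) (2,2)
row 5: (5,1) (2,4) (0,5) (6,2) (4,6) (3,3) (1,0)
row 6: (6,6) (0,0) (1,3) (4,4) (2,5) (5,2) (3,1)
Orthogonality requires all 49 pairs distinct.
Check by first coordinate: for each symbol s of L1, list the L2 entries in the n cells where L1 = s; they must all differ.
  L1 = 0: L2 entries (in reading order) 2, 3, 1, 4, 6, 5, 0 — all 7 distinct ✓
  L1 = 1: L2 entries (in reading order) 6, 1, 2, 5, 4, 0, 3 — all 7 distinct ✓
  L1 = 2: L2 entries (in reading order) 1, 0, 3, 6, 2, 4, 5 — all 7 distinct ✓
  L1 = 3: L2 entries (in reading order) 4, 2, 6, 0, 5, 3, 1 — all 7 distinct ✓
  L1 = 4: L2 entries (in reading order) 3, 5, 0, 2, 1, 6, 4 — all 7 distinct ✓
  L1 = 5: L2 entries (in reading order) 5, 6, 4, 3, 0, 1, 2 — all 7 distinct ✓
  L1 = 6: L2 entries (in reading order) 0, 4, 5, 1, 3, 2, 6 — all 7 distinct ✓
Every symbol of L1 meets every symbol of L2 exactly once, so all 49 pairs are distinct (49 of 49).
Conclusion: YES.

YES


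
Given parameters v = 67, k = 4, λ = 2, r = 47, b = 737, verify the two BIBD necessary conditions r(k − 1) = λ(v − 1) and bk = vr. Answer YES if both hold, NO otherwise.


Condition (i): r(k − 1) = 47·3 = 141; λ(v − 1) = 2·66 = 132. Match? NO.
Condition (ii): bk = 737·4 = 2948; vr = 67·47 = 3149. Match? NO.
Both conditions hold? NO.

NO


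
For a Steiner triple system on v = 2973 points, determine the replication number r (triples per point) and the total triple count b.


An STS(v) is a 2-(v, 3, 1) BIBD: block size k = 3, λ = 1.
Replication: r(k − 1) = λ(v − 1) ⇒ r·2 = 2973 − 1 = 2972 ⇒ r = 1486.
Block count: b = v(v − 1)/6 = 2973·2972/6 = 8835756/6 = 1472626.
(Check via bk = vr: 1472626·3 = 4417878 = 2973·1486 = 4417878 ✓.)

r = 1486, b = 1472626.


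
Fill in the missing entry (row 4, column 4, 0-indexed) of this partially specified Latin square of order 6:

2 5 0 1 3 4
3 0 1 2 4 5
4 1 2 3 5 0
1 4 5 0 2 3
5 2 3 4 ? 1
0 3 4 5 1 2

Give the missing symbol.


Row 4 contains symbols [1, 2, 3, 4, 5] — missing [0].
Column 4 contains symbols [1, 2, 3, 4, 5] — missing [0].
The missing symbol must appear in both missing sets; intersection = [0].
Therefore the hidden value is 0.

Missing value = 0.


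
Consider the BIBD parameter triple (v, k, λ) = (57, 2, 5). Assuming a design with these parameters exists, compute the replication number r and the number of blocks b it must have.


Any 2-(v, k, λ) BIBD satisfies two necessary conditions:
  (i)  Each point sits in r blocks, and counting incidences through any fixed point gives r(k − 1) = λ(v − 1), so r = λ(v − 1)/(k − 1).
  (ii) Total incidences bk = vr, so b = vr/k.
Step 1: r = λ(v − 1)/(k − 1) = 5·(57 − 1)/(2 − 1) = 5·56/1 = 280/1 = 280.
Step 2: b = vr/k = 57·280/2 = 15960/2 = 7980.
Check integrality: r = 280 ∈ Z ✓, b = 7980 ∈ Z ✓.
(These identities are necessary conditions: they determine r and b for any design with these parameters, but do not by themselves prove that one exists.)

r = 280, b = 7980.


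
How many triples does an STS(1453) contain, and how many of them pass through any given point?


An STS(v) is a 2-(v, 3, 1) BIBD: block size k = 3, λ = 1.
Replication: r(k − 1) = λ(v − 1) ⇒ r·2 = 1453 − 1 = 1452 ⇒ r = 726.
Block count: bk = vr ⇒ b·3 = 1453·726 = 1054878 ⇒ b = 351626.
(Check via b = v(v − 1)/6 = 1453·1452/6 = 2109756/6 = 351626.)

r = 726, b = 351626.


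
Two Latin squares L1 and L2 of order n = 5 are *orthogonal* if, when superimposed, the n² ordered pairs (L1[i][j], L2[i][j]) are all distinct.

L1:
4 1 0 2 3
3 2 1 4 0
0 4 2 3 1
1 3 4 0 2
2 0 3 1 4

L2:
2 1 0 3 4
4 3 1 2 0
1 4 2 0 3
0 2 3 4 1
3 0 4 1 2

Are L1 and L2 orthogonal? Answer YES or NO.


Form the n² = 25 superimposed pairs (L1[i][j], L2[i][j]), row by row (rows and columns indexed from 0):
row 0: (4,2) (1,1) (0,0) (2,3) (3,4)
row 1: (3,4) (2,3) (1,1) (4,2) (0,0)
row 2: (0,1) (4,4) (2,2) (3,0) (1,3)
row 3: (1,0) (3,2) (4,3) (0,4) (2,1)
row 4: (2,3) (0,0) (3,4) (1,1) (4,2)
Orthogonality requires all 25 pairs distinct.
But the pair (3,4) repeats: cell (0,4) has L1 = 3, L2 = 4, and cell (1,0) has L1 = 3, L2 = 4.
A repeated pair means some other pair never occurs (only 15 distinct pairs out of 25), so the squares are not orthogonal.
Conclusion: NO.

NO


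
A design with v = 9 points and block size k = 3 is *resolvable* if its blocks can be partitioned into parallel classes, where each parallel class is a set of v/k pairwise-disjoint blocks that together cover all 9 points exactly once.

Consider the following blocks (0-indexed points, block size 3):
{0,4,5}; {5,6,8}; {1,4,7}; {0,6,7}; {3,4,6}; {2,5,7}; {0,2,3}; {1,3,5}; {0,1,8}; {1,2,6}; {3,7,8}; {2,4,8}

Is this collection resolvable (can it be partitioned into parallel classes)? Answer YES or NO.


v = 9, block size k = 3, number of blocks = 12.
For resolvability, blocks must partition into parallel classes of size v/k = 3.
Total blocks must therefore be a multiple of 3: 12 = 3·4 + 0 ⇒ divisible ✓.
Greedy packing gives 4 candidate class(es). Each should be a full parallel class (size 3, covers all 9 points).
  Class 1 (3 blocks): {0,4,5}; {1,2,6}; {3,7,8}. Points covered: [0, 1, 2, 3, 4, 5, 6, 7, 8].
  Class 2 (3 blocks): {5,6,8}; {1,4,7}; {0,2,3}. Points covered: [0, 1, 2, 3, 4, 5, 6, 7, 8].
  Class 3 (3 blocks): {0,6,7}; {1,3,5}; {2,4,8}. Points covered: [0, 1, 2, 3, 4, 5, 6, 7, 8].
  Class 4 (3 blocks): {3,4,6}; {2,5,7}; {0,1,8}. Points covered: [0, 1, 2, 3, 4, 5, 6, 7, 8].
All classes full (size 3)? YES. All classes cover every point? YES.
Resolvable? YES.

YES


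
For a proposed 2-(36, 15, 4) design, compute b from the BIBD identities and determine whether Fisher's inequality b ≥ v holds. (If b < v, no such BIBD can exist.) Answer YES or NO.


b = λv(v − 1)/(k(k − 1)) = 4·36·35/(15·14) = 5040/210 = 24.
Compare with v = 36: b < v, so Fisher's inequality fails.

NO


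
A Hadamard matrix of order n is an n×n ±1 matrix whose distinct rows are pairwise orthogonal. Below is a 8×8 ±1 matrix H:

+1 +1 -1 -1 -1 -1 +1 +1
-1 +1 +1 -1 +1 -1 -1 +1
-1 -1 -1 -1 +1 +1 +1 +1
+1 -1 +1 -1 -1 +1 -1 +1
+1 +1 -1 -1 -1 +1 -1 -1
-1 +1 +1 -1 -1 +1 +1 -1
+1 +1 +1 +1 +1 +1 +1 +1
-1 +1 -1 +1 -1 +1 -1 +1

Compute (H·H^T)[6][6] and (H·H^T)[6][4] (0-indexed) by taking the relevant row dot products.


Row 4 of H: [1, 1, -1, -1, -1, 1, -1, -1].
Row 6 of H: [1, 1, 1, 1, 1, 1, 1, 1].
(H·H^T)[6][6] = Σ_j H[6][j]·H[6][j] = (1)² + (1)² + (1)² + (1)² + (1)² + (1)² + (1)² + (1)² = 1 + 1 + 1 + 1 + 1 + 1 + 1 + 1 = 8.
(H·H^T)[6][4] = Σ_j H[6][j]·H[4][j] = (1)·(1) + (1)·(1) + (1)·(-1) + (1)·(-1) + (1)·(-1) + (1)·(1) + (1)·(-1) + (1)·(-1) = 1 + 1 + -1 + -1 + -1 + 1 + -1 + -1 = -2.
Rows 6 and 4 are not orthogonal (dot product = -2 ≠ 0), so H is not a Hadamard matrix.

(6,6) entry = 8; (6,4) entry = -2.


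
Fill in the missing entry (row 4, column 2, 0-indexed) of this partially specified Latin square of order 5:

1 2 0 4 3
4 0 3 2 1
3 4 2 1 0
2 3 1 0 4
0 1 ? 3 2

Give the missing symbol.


Row 4 contains symbols [0, 1, 2, 3] — missing [4].
Column 2 contains symbols [0, 1, 2, 3] — missing [4].
The missing symbol must appear in both missing sets; intersection = [4].
Therefore the hidden value is 4.

Missing value = 4.


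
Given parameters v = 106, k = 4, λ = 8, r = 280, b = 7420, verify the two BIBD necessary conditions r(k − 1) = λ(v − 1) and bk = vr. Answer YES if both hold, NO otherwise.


Condition (i): r(k − 1) = 280·3 = 840; λ(v − 1) = 8·105 = 840. Match? YES.
Condition (ii): bk = 7420·4 = 29680; vr = 106·280 = 29680. Match? YES.
Both conditions hold? YES.

YES


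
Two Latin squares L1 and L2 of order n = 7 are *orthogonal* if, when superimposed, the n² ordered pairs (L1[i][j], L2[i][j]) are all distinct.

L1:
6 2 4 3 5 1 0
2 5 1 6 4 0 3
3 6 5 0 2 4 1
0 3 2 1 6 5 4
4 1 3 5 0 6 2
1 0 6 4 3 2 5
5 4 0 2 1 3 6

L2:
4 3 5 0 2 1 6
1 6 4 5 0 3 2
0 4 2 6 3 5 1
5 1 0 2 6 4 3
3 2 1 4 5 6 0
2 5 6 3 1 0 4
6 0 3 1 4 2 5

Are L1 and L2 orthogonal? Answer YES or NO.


Form the n² = 49 superimposed pairs (L1[i][j], L2[i][j]), row by row (rows and columns indexed from 0):
row 0: (6,4) (2,3) (4,5) (3,0) (5,2) (1,1) (0,6)
row 1: (2,1) (5,6) (1,4) (6,5) (4,0) (0,3) (3,2)
row 2: (3,0) (6,4) (5,2) (0,6) (2,3) (4,5) (1,1)
row 3: (0,5) (3,1) (2,0) (1,2) (6,6) (5,4) (4,3)
row 4: (4,3) (1,2) (3,1) (5,4) (0,5) (6,6) (2,0)
row 5: (1,2) (0,5) (6,6) (4,3) (3,1) (2,0) (5,4)
row 6: (5,6) (4,0) (0,3) (2,1) (1,4) (3,2) (6,5)
Orthogonality requires all 49 pairs distinct.
But the pair (3,0) repeats: cell (0,3) has L1 = 3, L2 = 0, and cell (2,0) has L1 = 3, L2 = 0.
A repeated pair means some other pair never occurs (only 21 distinct pairs out of 49), so the squares are not orthogonal.
Conclusion: NO.

NO


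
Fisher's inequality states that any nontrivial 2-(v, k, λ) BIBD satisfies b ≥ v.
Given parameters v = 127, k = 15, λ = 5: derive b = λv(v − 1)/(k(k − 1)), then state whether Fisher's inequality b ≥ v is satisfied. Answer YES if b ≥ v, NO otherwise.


r = λ(v − 1)/(k − 1) = 5·126/14 = 45.
b = vr/k = 127·45/15 = 381.
Fisher's inequality: b ≥ v ⇔ 381 ≥ 127? YES.

YES


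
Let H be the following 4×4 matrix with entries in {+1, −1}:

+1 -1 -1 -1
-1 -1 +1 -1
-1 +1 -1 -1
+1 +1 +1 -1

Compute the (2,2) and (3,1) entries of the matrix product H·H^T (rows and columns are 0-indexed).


Row 1 of H: [-1, -1, 1, -1].
Row 2 of H: [-1, 1, -1, -1].
Row 3 of H: [1, 1, 1, -1].
(H·H^T)[2][2] = Σ_j H[2][j]·H[2][j] = (-1)² + (1)² + (-1)² + (-1)² = 1 + 1 + 1 + 1 = 4.
(H·H^T)[3][1] = Σ_j H[3][j]·H[1][j] = (1)·(-1) + (1)·(-1) + (1)·(1) + (-1)·(-1) = -1 + -1 + 1 + 1 = 0.
So rows 3 and 1 are orthogonal; the diagonal entry equals n = 4.

(2,2) entry = 4; (3,1) entry = 0.
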